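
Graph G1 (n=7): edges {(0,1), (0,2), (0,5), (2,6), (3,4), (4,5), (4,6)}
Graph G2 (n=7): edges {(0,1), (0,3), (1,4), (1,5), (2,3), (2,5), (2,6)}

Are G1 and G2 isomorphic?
Yes, isomorphic

The graphs are isomorphic.
One valid mapping φ: V(G1) → V(G2): 0→2, 1→6, 2→3, 3→4, 4→1, 5→5, 6→0

Verify φ preserves adjacency — for each edge of G1, its image is an edge of G2:
  (0,1) → (φ(0),φ(1)) = (2,6) ∈ E(G2) ✓
  (0,2) → (φ(0),φ(2)) = (2,3) ∈ E(G2) ✓
  (0,5) → (φ(0),φ(5)) = (2,5) ∈ E(G2) ✓
  (2,6) → (φ(2),φ(6)) = (0,3) ∈ E(G2) ✓
  (3,4) → (φ(3),φ(4)) = (1,4) ∈ E(G2) ✓
  (4,5) → (φ(4),φ(5)) = (1,5) ∈ E(G2) ✓
  (4,6) → (φ(4),φ(6)) = (0,1) ∈ E(G2) ✓
All 7 edges of G1 map to edges of G2, and |E(G1)| = |E(G2)| = 7, so φ is a bijection on edges as well as vertices. Hence G1 ≅ G2.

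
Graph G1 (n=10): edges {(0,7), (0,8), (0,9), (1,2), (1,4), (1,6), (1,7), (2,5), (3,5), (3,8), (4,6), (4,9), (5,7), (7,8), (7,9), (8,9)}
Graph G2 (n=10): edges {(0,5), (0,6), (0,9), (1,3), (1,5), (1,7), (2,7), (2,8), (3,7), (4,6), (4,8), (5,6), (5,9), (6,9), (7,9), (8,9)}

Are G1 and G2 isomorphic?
Yes, isomorphic

The graphs are isomorphic.
One valid mapping φ: V(G1) → V(G2): 0→0, 1→7, 2→2, 3→4, 4→1, 5→8, 6→3, 7→9, 8→6, 9→5

Verify φ preserves adjacency — for each edge of G1, its image is an edge of G2:
  (0,7) → (φ(0),φ(7)) = (0,9) ∈ E(G2) ✓
  (0,8) → (φ(0),φ(8)) = (0,6) ∈ E(G2) ✓
  (0,9) → (φ(0),φ(9)) = (0,5) ∈ E(G2) ✓
  (1,2) → (φ(1),φ(2)) = (2,7) ∈ E(G2) ✓
  (1,4) → (φ(1),φ(4)) = (1,7) ∈ E(G2) ✓
  (1,6) → (φ(1),φ(6)) = (3,7) ∈ E(G2) ✓
  (1,7) → (φ(1),φ(7)) = (7,9) ∈ E(G2) ✓
  (2,5) → (φ(2),φ(5)) = (2,8) ∈ E(G2) ✓
  (3,5) → (φ(3),φ(5)) = (4,8) ∈ E(G2) ✓
  (3,8) → (φ(3),φ(8)) = (4,6) ∈ E(G2) ✓
  (4,6) → (φ(4),φ(6)) = (1,3) ∈ E(G2) ✓
  (4,9) → (φ(4),φ(9)) = (1,5) ∈ E(G2) ✓
  (5,7) → (φ(5),φ(7)) = (8,9) ∈ E(G2) ✓
  (7,8) → (φ(7),φ(8)) = (6,9) ∈ E(G2) ✓
  (7,9) → (φ(7),φ(9)) = (5,9) ∈ E(G2) ✓
  (8,9) → (φ(8),φ(9)) = (5,6) ∈ E(G2) ✓
All 16 edges of G1 map to edges of G2, and |E(G1)| = |E(G2)| = 16, so φ is a bijection on edges as well as vertices. Hence G1 ≅ G2.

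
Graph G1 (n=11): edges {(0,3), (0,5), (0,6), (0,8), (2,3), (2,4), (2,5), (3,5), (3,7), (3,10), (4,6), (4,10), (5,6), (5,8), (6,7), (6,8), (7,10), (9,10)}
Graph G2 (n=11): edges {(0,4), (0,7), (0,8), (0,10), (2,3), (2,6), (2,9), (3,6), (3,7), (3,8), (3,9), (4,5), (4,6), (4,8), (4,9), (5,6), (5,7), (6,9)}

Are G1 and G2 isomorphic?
Yes, isomorphic

The graphs are isomorphic.
One valid mapping φ: V(G1) → V(G2): 0→9, 1→1, 2→5, 3→4, 4→7, 5→6, 6→3, 7→8, 8→2, 9→10, 10→0

Verify φ preserves adjacency — for each edge of G1, its image is an edge of G2:
  (0,3) → (φ(0),φ(3)) = (4,9) ∈ E(G2) ✓
  (0,5) → (φ(0),φ(5)) = (6,9) ∈ E(G2) ✓
  (0,6) → (φ(0),φ(6)) = (3,9) ∈ E(G2) ✓
  (0,8) → (φ(0),φ(8)) = (2,9) ∈ E(G2) ✓
  (2,3) → (φ(2),φ(3)) = (4,5) ∈ E(G2) ✓
  (2,4) → (φ(2),φ(4)) = (5,7) ∈ E(G2) ✓
  (2,5) → (φ(2),φ(5)) = (5,6) ∈ E(G2) ✓
  (3,5) → (φ(3),φ(5)) = (4,6) ∈ E(G2) ✓
  (3,7) → (φ(3),φ(7)) = (4,8) ∈ E(G2) ✓
  (3,10) → (φ(3),φ(10)) = (0,4) ∈ E(G2) ✓
  (4,6) → (φ(4),φ(6)) = (3,7) ∈ E(G2) ✓
  (4,10) → (φ(4),φ(10)) = (0,7) ∈ E(G2) ✓
  (5,6) → (φ(5),φ(6)) = (3,6) ∈ E(G2) ✓
  (5,8) → (φ(5),φ(8)) = (2,6) ∈ E(G2) ✓
  (6,7) → (φ(6),φ(7)) = (3,8) ∈ E(G2) ✓
  (6,8) → (φ(6),φ(8)) = (2,3) ∈ E(G2) ✓
  (7,10) → (φ(7),φ(10)) = (0,8) ∈ E(G2) ✓
  (9,10) → (φ(9),φ(10)) = (0,10) ∈ E(G2) ✓
All 18 edges of G1 map to edges of G2, and |E(G1)| = |E(G2)| = 18, so φ is a bijection on edges as well as vertices. Hence G1 ≅ G2.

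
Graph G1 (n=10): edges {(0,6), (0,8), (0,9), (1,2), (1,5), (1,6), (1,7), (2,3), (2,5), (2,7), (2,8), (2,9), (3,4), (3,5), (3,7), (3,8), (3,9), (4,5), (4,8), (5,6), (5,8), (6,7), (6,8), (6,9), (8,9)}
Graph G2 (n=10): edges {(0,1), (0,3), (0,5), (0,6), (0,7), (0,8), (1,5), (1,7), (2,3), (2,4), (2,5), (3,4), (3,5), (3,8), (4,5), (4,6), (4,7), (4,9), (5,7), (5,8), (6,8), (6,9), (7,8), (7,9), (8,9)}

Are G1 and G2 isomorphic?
Yes, isomorphic

The graphs are isomorphic.
One valid mapping φ: V(G1) → V(G2): 0→2, 1→9, 2→8, 3→0, 4→1, 5→7, 6→4, 7→6, 8→5, 9→3

Verify φ preserves adjacency — for each edge of G1, its image is an edge of G2:
  (0,6) → (φ(0),φ(6)) = (2,4) ∈ E(G2) ✓
  (0,8) → (φ(0),φ(8)) = (2,5) ∈ E(G2) ✓
  (0,9) → (φ(0),φ(9)) = (2,3) ∈ E(G2) ✓
  (1,2) → (φ(1),φ(2)) = (8,9) ∈ E(G2) ✓
  (1,5) → (φ(1),φ(5)) = (7,9) ∈ E(G2) ✓
  (1,6) → (φ(1),φ(6)) = (4,9) ∈ E(G2) ✓
  (1,7) → (φ(1),φ(7)) = (6,9) ∈ E(G2) ✓
  (2,3) → (φ(2),φ(3)) = (0,8) ∈ E(G2) ✓
  (2,5) → (φ(2),φ(5)) = (7,8) ∈ E(G2) ✓
  (2,7) → (φ(2),φ(7)) = (6,8) ∈ E(G2) ✓
  (2,8) → (φ(2),φ(8)) = (5,8) ∈ E(G2) ✓
  (2,9) → (φ(2),φ(9)) = (3,8) ∈ E(G2) ✓
  (3,4) → (φ(3),φ(4)) = (0,1) ∈ E(G2) ✓
  (3,5) → (φ(3),φ(5)) = (0,7) ∈ E(G2) ✓
  (3,7) → (φ(3),φ(7)) = (0,6) ∈ E(G2) ✓
  (3,8) → (φ(3),φ(8)) = (0,5) ∈ E(G2) ✓
  (3,9) → (φ(3),φ(9)) = (0,3) ∈ E(G2) ✓
  (4,5) → (φ(4),φ(5)) = (1,7) ∈ E(G2) ✓
  (4,8) → (φ(4),φ(8)) = (1,5) ∈ E(G2) ✓
  (5,6) → (φ(5),φ(6)) = (4,7) ∈ E(G2) ✓
  (5,8) → (φ(5),φ(8)) = (5,7) ∈ E(G2) ✓
  (6,7) → (φ(6),φ(7)) = (4,6) ∈ E(G2) ✓
  (6,8) → (φ(6),φ(8)) = (4,5) ∈ E(G2) ✓
  (6,9) → (φ(6),φ(9)) = (3,4) ∈ E(G2) ✓
  (8,9) → (φ(8),φ(9)) = (3,5) ∈ E(G2) ✓
All 25 edges of G1 map to edges of G2, and |E(G1)| = |E(G2)| = 25, so φ is a bijection on edges as well as vertices. Hence G1 ≅ G2.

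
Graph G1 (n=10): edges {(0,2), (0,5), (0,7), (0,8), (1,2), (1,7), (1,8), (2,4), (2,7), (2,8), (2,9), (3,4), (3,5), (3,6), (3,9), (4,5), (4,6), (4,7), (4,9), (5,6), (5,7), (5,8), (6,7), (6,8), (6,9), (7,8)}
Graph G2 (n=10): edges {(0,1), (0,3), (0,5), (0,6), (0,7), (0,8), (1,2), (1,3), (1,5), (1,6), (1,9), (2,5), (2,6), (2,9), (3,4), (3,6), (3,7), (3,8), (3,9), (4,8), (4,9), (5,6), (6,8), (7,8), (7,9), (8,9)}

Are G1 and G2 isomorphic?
Yes, isomorphic

The graphs are isomorphic.
One valid mapping φ: V(G1) → V(G2): 0→7, 1→4, 2→9, 3→5, 4→1, 5→0, 6→6, 7→3, 8→8, 9→2

Verify φ preserves adjacency — for each edge of G1, its image is an edge of G2:
  (0,2) → (φ(0),φ(2)) = (7,9) ∈ E(G2) ✓
  (0,5) → (φ(0),φ(5)) = (0,7) ∈ E(G2) ✓
  (0,7) → (φ(0),φ(7)) = (3,7) ∈ E(G2) ✓
  (0,8) → (φ(0),φ(8)) = (7,8) ∈ E(G2) ✓
  (1,2) → (φ(1),φ(2)) = (4,9) ∈ E(G2) ✓
  (1,7) → (φ(1),φ(7)) = (3,4) ∈ E(G2) ✓
  (1,8) → (φ(1),φ(8)) = (4,8) ∈ E(G2) ✓
  (2,4) → (φ(2),φ(4)) = (1,9) ∈ E(G2) ✓
  (2,7) → (φ(2),φ(7)) = (3,9) ∈ E(G2) ✓
  (2,8) → (φ(2),φ(8)) = (8,9) ∈ E(G2) ✓
  (2,9) → (φ(2),φ(9)) = (2,9) ∈ E(G2) ✓
  (3,4) → (φ(3),φ(4)) = (1,5) ∈ E(G2) ✓
  (3,5) → (φ(3),φ(5)) = (0,5) ∈ E(G2) ✓
  (3,6) → (φ(3),φ(6)) = (5,6) ∈ E(G2) ✓
  (3,9) → (φ(3),φ(9)) = (2,5) ∈ E(G2) ✓
  (4,5) → (φ(4),φ(5)) = (0,1) ∈ E(G2) ✓
  (4,6) → (φ(4),φ(6)) = (1,6) ∈ E(G2) ✓
  (4,7) → (φ(4),φ(7)) = (1,3) ∈ E(G2) ✓
  (4,9) → (φ(4),φ(9)) = (1,2) ∈ E(G2) ✓
  (5,6) → (φ(5),φ(6)) = (0,6) ∈ E(G2) ✓
  (5,7) → (φ(5),φ(7)) = (0,3) ∈ E(G2) ✓
  (5,8) → (φ(5),φ(8)) = (0,8) ∈ E(G2) ✓
  (6,7) → (φ(6),φ(7)) = (3,6) ∈ E(G2) ✓
  (6,8) → (φ(6),φ(8)) = (6,8) ∈ E(G2) ✓
  (6,9) → (φ(6),φ(9)) = (2,6) ∈ E(G2) ✓
  (7,8) → (φ(7),φ(8)) = (3,8) ∈ E(G2) ✓
All 26 edges of G1 map to edges of G2, and |E(G1)| = |E(G2)| = 26, so φ is a bijection on edges as well as vertices. Hence G1 ≅ G2.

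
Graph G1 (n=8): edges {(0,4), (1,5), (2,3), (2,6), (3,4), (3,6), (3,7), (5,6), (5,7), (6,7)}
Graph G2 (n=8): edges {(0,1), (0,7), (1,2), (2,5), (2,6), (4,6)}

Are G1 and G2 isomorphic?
No, not isomorphic

The graphs are NOT isomorphic.

Connected components of G1: 1 component(s) with vertex sets [[0, 1, 2, 3, 4, 5, 6, 7]], sizes [8].
Connected components of G2: 2 component(s) with vertex sets [[3], [0, 1, 2, 4, 5, 6, 7]], sizes [1, 7].
The number of connected components (and the multiset of component sizes) is an isomorphism invariant — an isomorphism maps each component of G1 bijectively onto a component of G2. Since G1 has 1 component(s) and G2 has 2, they cannot be isomorphic.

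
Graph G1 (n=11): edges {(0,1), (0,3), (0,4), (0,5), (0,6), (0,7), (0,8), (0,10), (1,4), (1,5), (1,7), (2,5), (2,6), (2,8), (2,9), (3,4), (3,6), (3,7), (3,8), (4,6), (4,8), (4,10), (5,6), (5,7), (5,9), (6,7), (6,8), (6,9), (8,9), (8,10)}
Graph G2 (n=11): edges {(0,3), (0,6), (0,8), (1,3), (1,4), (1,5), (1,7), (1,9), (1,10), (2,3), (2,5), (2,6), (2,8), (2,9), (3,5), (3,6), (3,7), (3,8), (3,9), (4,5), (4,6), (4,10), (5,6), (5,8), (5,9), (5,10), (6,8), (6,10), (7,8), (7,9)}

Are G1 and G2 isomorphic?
Yes, isomorphic

The graphs are isomorphic.
One valid mapping φ: V(G1) → V(G2): 0→3, 1→7, 2→10, 3→2, 4→8, 5→1, 6→5, 7→9, 8→6, 9→4, 10→0

Verify φ preserves adjacency — for each edge of G1, its image is an edge of G2:
  (0,1) → (φ(0),φ(1)) = (3,7) ∈ E(G2) ✓
  (0,3) → (φ(0),φ(3)) = (2,3) ∈ E(G2) ✓
  (0,4) → (φ(0),φ(4)) = (3,8) ∈ E(G2) ✓
  (0,5) → (φ(0),φ(5)) = (1,3) ∈ E(G2) ✓
  (0,6) → (φ(0),φ(6)) = (3,5) ∈ E(G2) ✓
  (0,7) → (φ(0),φ(7)) = (3,9) ∈ E(G2) ✓
  (0,8) → (φ(0),φ(8)) = (3,6) ∈ E(G2) ✓
  (0,10) → (φ(0),φ(10)) = (0,3) ∈ E(G2) ✓
  (1,4) → (φ(1),φ(4)) = (7,8) ∈ E(G2) ✓
  (1,5) → (φ(1),φ(5)) = (1,7) ∈ E(G2) ✓
  (1,7) → (φ(1),φ(7)) = (7,9) ∈ E(G2) ✓
  (2,5) → (φ(2),φ(5)) = (1,10) ∈ E(G2) ✓
  (2,6) → (φ(2),φ(6)) = (5,10) ∈ E(G2) ✓
  (2,8) → (φ(2),φ(8)) = (6,10) ∈ E(G2) ✓
  (2,9) → (φ(2),φ(9)) = (4,10) ∈ E(G2) ✓
  (3,4) → (φ(3),φ(4)) = (2,8) ∈ E(G2) ✓
  (3,6) → (φ(3),φ(6)) = (2,5) ∈ E(G2) ✓
  (3,7) → (φ(3),φ(7)) = (2,9) ∈ E(G2) ✓
  (3,8) → (φ(3),φ(8)) = (2,6) ∈ E(G2) ✓
  (4,6) → (φ(4),φ(6)) = (5,8) ∈ E(G2) ✓
  (4,8) → (φ(4),φ(8)) = (6,8) ∈ E(G2) ✓
  (4,10) → (φ(4),φ(10)) = (0,8) ∈ E(G2) ✓
  (5,6) → (φ(5),φ(6)) = (1,5) ∈ E(G2) ✓
  (5,7) → (φ(5),φ(7)) = (1,9) ∈ E(G2) ✓
  (5,9) → (φ(5),φ(9)) = (1,4) ∈ E(G2) ✓
  (6,7) → (φ(6),φ(7)) = (5,9) ∈ E(G2) ✓
  (6,8) → (φ(6),φ(8)) = (5,6) ∈ E(G2) ✓
  (6,9) → (φ(6),φ(9)) = (4,5) ∈ E(G2) ✓
  (8,9) → (φ(8),φ(9)) = (4,6) ∈ E(G2) ✓
  (8,10) → (φ(8),φ(10)) = (0,6) ∈ E(G2) ✓
All 30 edges of G1 map to edges of G2, and |E(G1)| = |E(G2)| = 30, so φ is a bijection on edges as well as vertices. Hence G1 ≅ G2.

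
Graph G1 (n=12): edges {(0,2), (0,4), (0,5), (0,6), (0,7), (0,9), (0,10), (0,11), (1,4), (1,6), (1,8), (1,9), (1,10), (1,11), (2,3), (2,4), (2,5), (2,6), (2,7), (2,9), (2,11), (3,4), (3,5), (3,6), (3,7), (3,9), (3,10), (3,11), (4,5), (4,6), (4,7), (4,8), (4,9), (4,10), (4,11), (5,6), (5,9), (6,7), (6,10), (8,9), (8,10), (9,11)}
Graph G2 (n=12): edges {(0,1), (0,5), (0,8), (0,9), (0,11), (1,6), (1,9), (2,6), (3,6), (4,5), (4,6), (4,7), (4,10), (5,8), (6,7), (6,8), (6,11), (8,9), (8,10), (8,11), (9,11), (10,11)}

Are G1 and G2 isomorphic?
No, not isomorphic

The graphs are NOT isomorphic.

Degrees in G1: deg(0)=8, deg(1)=6, deg(2)=8, deg(3)=8, deg(4)=11, deg(5)=6, deg(6)=8, deg(7)=5, deg(8)=4, deg(9)=8, deg(10)=6, deg(11)=6.
Sorted degree sequence of G1: [11, 8, 8, 8, 8, 8, 6, 6, 6, 6, 5, 4].
Degrees in G2: deg(0)=5, deg(1)=3, deg(2)=1, deg(3)=1, deg(4)=4, deg(5)=3, deg(6)=7, deg(7)=2, deg(8)=6, deg(9)=4, deg(10)=3, deg(11)=5.
Sorted degree sequence of G2: [7, 6, 5, 5, 4, 4, 3, 3, 3, 2, 1, 1].
The (sorted) degree sequence is an isomorphism invariant, so since G1 and G2 have different degree sequences they cannot be isomorphic.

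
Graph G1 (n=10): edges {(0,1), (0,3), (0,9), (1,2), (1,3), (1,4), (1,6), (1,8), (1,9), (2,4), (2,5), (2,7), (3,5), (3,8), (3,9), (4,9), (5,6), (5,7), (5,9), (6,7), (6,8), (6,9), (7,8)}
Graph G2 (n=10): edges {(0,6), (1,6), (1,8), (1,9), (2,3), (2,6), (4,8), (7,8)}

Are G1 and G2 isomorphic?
No, not isomorphic

The graphs are NOT isomorphic.

Connected components of G1: 1 component(s) with vertex sets [[0, 1, 2, 3, 4, 5, 6, 7, 8, 9]], sizes [10].
Connected components of G2: 2 component(s) with vertex sets [[5], [0, 1, 2, 3, 4, 6, 7, 8, 9]], sizes [1, 9].
The number of connected components (and the multiset of component sizes) is an isomorphism invariant — an isomorphism maps each component of G1 bijectively onto a component of G2. Since G1 has 1 component(s) and G2 has 2, they cannot be isomorphic.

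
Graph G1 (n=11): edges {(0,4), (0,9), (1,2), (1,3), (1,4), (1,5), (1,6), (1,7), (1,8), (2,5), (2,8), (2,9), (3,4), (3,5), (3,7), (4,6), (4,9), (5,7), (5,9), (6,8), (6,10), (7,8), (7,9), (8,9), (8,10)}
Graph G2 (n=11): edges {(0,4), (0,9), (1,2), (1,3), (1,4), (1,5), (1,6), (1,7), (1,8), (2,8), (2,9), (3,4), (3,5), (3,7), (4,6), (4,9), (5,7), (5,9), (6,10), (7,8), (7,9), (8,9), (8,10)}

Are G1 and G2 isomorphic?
No, not isomorphic

The graphs are NOT isomorphic.

Counting edges: G1 has 25 edge(s); G2 has 23 edge(s).
Edge count is an isomorphism invariant (a bijection on vertices induces a bijection on edges), so differing edge counts rule out isomorphism.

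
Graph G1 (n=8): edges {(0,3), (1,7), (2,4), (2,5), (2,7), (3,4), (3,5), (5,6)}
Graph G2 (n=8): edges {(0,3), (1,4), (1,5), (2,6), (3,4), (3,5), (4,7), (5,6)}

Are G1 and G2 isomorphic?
Yes, isomorphic

The graphs are isomorphic.
One valid mapping φ: V(G1) → V(G2): 0→7, 1→2, 2→5, 3→4, 4→1, 5→3, 6→0, 7→6

Verify φ preserves adjacency — for each edge of G1, its image is an edge of G2:
  (0,3) → (φ(0),φ(3)) = (4,7) ∈ E(G2) ✓
  (1,7) → (φ(1),φ(7)) = (2,6) ∈ E(G2) ✓
  (2,4) → (φ(2),φ(4)) = (1,5) ∈ E(G2) ✓
  (2,5) → (φ(2),φ(5)) = (3,5) ∈ E(G2) ✓
  (2,7) → (φ(2),φ(7)) = (5,6) ∈ E(G2) ✓
  (3,4) → (φ(3),φ(4)) = (1,4) ∈ E(G2) ✓
  (3,5) → (φ(3),φ(5)) = (3,4) ∈ E(G2) ✓
  (5,6) → (φ(5),φ(6)) = (0,3) ∈ E(G2) ✓
All 8 edges of G1 map to edges of G2, and |E(G1)| = |E(G2)| = 8, so φ is a bijection on edges as well as vertices. Hence G1 ≅ G2.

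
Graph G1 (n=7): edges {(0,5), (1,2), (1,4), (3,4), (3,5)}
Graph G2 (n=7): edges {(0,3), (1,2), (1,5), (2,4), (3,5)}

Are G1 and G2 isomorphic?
Yes, isomorphic

The graphs are isomorphic.
One valid mapping φ: V(G1) → V(G2): 0→4, 1→3, 2→0, 3→1, 4→5, 5→2, 6→6

Verify φ preserves adjacency — for each edge of G1, its image is an edge of G2:
  (0,5) → (φ(0),φ(5)) = (2,4) ∈ E(G2) ✓
  (1,2) → (φ(1),φ(2)) = (0,3) ∈ E(G2) ✓
  (1,4) → (φ(1),φ(4)) = (3,5) ∈ E(G2) ✓
  (3,4) → (φ(3),φ(4)) = (1,5) ∈ E(G2) ✓
  (3,5) → (φ(3),φ(5)) = (1,2) ∈ E(G2) ✓
All 5 edges of G1 map to edges of G2, and |E(G1)| = |E(G2)| = 5, so φ is a bijection on edges as well as vertices. Hence G1 ≅ G2.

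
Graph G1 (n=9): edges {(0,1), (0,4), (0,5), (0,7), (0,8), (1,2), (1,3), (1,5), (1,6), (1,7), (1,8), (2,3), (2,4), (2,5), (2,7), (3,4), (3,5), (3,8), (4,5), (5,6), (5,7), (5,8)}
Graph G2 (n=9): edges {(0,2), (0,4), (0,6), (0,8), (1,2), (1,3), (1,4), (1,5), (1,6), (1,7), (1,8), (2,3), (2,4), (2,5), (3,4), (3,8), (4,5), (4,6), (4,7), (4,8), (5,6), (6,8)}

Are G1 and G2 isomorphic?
Yes, isomorphic

The graphs are isomorphic.
One valid mapping φ: V(G1) → V(G2): 0→2, 1→1, 2→8, 3→6, 4→0, 5→4, 6→7, 7→3, 8→5

Verify φ preserves adjacency — for each edge of G1, its image is an edge of G2:
  (0,1) → (φ(0),φ(1)) = (1,2) ∈ E(G2) ✓
  (0,4) → (φ(0),φ(4)) = (0,2) ∈ E(G2) ✓
  (0,5) → (φ(0),φ(5)) = (2,4) ∈ E(G2) ✓
  (0,7) → (φ(0),φ(7)) = (2,3) ∈ E(G2) ✓
  (0,8) → (φ(0),φ(8)) = (2,5) ∈ E(G2) ✓
  (1,2) → (φ(1),φ(2)) = (1,8) ∈ E(G2) ✓
  (1,3) → (φ(1),φ(3)) = (1,6) ∈ E(G2) ✓
  (1,5) → (φ(1),φ(5)) = (1,4) ∈ E(G2) ✓
  (1,6) → (φ(1),φ(6)) = (1,7) ∈ E(G2) ✓
  (1,7) → (φ(1),φ(7)) = (1,3) ∈ E(G2) ✓
  (1,8) → (φ(1),φ(8)) = (1,5) ∈ E(G2) ✓
  (2,3) → (φ(2),φ(3)) = (6,8) ∈ E(G2) ✓
  (2,4) → (φ(2),φ(4)) = (0,8) ∈ E(G2) ✓
  (2,5) → (φ(2),φ(5)) = (4,8) ∈ E(G2) ✓
  (2,7) → (φ(2),φ(7)) = (3,8) ∈ E(G2) ✓
  (3,4) → (φ(3),φ(4)) = (0,6) ∈ E(G2) ✓
  (3,5) → (φ(3),φ(5)) = (4,6) ∈ E(G2) ✓
  (3,8) → (φ(3),φ(8)) = (5,6) ∈ E(G2) ✓
  (4,5) → (φ(4),φ(5)) = (0,4) ∈ E(G2) ✓
  (5,6) → (φ(5),φ(6)) = (4,7) ∈ E(G2) ✓
  (5,7) → (φ(5),φ(7)) = (3,4) ∈ E(G2) ✓
  (5,8) → (φ(5),φ(8)) = (4,5) ∈ E(G2) ✓
All 22 edges of G1 map to edges of G2, and |E(G1)| = |E(G2)| = 22, so φ is a bijection on edges as well as vertices. Hence G1 ≅ G2.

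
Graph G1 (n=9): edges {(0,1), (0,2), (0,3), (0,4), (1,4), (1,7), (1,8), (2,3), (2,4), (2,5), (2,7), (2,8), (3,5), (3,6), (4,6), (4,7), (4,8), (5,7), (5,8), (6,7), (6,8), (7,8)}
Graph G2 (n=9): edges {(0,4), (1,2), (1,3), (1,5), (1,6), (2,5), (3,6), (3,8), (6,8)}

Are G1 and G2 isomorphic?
No, not isomorphic

The graphs are NOT isomorphic.

Connected components of G1: 1 component(s) with vertex sets [[0, 1, 2, 3, 4, 5, 6, 7, 8]], sizes [9].
Connected components of G2: 3 component(s) with vertex sets [[7], [0, 4], [1, 2, 3, 5, 6, 8]], sizes [1, 2, 6].
The number of connected components (and the multiset of component sizes) is an isomorphism invariant — an isomorphism maps each component of G1 bijectively onto a component of G2. Since G1 has 1 component(s) and G2 has 3, they cannot be isomorphic.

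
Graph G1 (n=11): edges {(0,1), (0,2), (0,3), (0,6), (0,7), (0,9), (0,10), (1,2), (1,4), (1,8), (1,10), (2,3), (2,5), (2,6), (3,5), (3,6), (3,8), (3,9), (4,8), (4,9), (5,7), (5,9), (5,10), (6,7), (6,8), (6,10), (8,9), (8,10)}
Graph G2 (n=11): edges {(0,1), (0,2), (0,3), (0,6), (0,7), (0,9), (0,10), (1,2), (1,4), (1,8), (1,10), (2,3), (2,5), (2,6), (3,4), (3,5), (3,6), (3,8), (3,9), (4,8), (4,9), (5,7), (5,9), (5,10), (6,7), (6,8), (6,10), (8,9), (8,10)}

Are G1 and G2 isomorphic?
No, not isomorphic

The graphs are NOT isomorphic.

Counting edges: G1 has 28 edge(s); G2 has 29 edge(s).
Edge count is an isomorphism invariant (a bijection on vertices induces a bijection on edges), so differing edge counts rule out isomorphism.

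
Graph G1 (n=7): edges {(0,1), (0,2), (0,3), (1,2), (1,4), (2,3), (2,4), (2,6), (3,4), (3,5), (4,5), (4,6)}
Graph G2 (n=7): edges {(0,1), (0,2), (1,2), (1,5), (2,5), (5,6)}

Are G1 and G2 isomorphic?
No, not isomorphic

The graphs are NOT isomorphic.

Connected components of G1: 1 component(s) with vertex sets [[0, 1, 2, 3, 4, 5, 6]], sizes [7].
Connected components of G2: 3 component(s) with vertex sets [[3], [4], [0, 1, 2, 5, 6]], sizes [1, 1, 5].
The number of connected components (and the multiset of component sizes) is an isomorphism invariant — an isomorphism maps each component of G1 bijectively onto a component of G2. Since G1 has 1 component(s) and G2 has 3, they cannot be isomorphic.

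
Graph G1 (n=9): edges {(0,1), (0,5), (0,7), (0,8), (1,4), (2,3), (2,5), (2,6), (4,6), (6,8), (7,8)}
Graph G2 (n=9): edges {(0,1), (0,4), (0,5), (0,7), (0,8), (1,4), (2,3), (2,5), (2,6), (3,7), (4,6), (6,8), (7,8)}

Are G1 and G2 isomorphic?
No, not isomorphic

The graphs are NOT isomorphic.

Counting edges: G1 has 11 edge(s); G2 has 13 edge(s).
Edge count is an isomorphism invariant (a bijection on vertices induces a bijection on edges), so differing edge counts rule out isomorphism.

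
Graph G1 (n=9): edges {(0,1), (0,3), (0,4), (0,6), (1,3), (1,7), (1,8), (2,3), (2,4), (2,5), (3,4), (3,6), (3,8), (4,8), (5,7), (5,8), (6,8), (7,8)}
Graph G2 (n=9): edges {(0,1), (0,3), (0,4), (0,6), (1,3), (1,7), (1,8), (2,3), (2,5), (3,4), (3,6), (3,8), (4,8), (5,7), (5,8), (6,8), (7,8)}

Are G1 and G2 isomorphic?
No, not isomorphic

The graphs are NOT isomorphic.

Counting edges: G1 has 18 edge(s); G2 has 17 edge(s).
Edge count is an isomorphism invariant (a bijection on vertices induces a bijection on edges), so differing edge counts rule out isomorphism.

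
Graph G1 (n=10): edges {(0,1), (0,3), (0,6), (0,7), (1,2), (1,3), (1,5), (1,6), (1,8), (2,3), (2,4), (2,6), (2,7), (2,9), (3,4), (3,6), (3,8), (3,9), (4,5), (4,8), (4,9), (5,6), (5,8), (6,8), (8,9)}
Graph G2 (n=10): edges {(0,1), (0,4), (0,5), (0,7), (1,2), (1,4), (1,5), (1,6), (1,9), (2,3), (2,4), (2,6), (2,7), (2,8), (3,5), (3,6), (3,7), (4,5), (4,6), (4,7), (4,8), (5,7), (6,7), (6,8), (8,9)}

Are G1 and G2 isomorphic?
Yes, isomorphic

The graphs are isomorphic.
One valid mapping φ: V(G1) → V(G2): 0→8, 1→2, 2→1, 3→4, 4→5, 5→3, 6→6, 7→9, 8→7, 9→0

Verify φ preserves adjacency — for each edge of G1, its image is an edge of G2:
  (0,1) → (φ(0),φ(1)) = (2,8) ∈ E(G2) ✓
  (0,3) → (φ(0),φ(3)) = (4,8) ∈ E(G2) ✓
  (0,6) → (φ(0),φ(6)) = (6,8) ∈ E(G2) ✓
  (0,7) → (φ(0),φ(7)) = (8,9) ∈ E(G2) ✓
  (1,2) → (φ(1),φ(2)) = (1,2) ∈ E(G2) ✓
  (1,3) → (φ(1),φ(3)) = (2,4) ∈ E(G2) ✓
  (1,5) → (φ(1),φ(5)) = (2,3) ∈ E(G2) ✓
  (1,6) → (φ(1),φ(6)) = (2,6) ∈ E(G2) ✓
  (1,8) → (φ(1),φ(8)) = (2,7) ∈ E(G2) ✓
  (2,3) → (φ(2),φ(3)) = (1,4) ∈ E(G2) ✓
  (2,4) → (φ(2),φ(4)) = (1,5) ∈ E(G2) ✓
  (2,6) → (φ(2),φ(6)) = (1,6) ∈ E(G2) ✓
  (2,7) → (φ(2),φ(7)) = (1,9) ∈ E(G2) ✓
  (2,9) → (φ(2),φ(9)) = (0,1) ∈ E(G2) ✓
  (3,4) → (φ(3),φ(4)) = (4,5) ∈ E(G2) ✓
  (3,6) → (φ(3),φ(6)) = (4,6) ∈ E(G2) ✓
  (3,8) → (φ(3),φ(8)) = (4,7) ∈ E(G2) ✓
  (3,9) → (φ(3),φ(9)) = (0,4) ∈ E(G2) ✓
  (4,5) → (φ(4),φ(5)) = (3,5) ∈ E(G2) ✓
  (4,8) → (φ(4),φ(8)) = (5,7) ∈ E(G2) ✓
  (4,9) → (φ(4),φ(9)) = (0,5) ∈ E(G2) ✓
  (5,6) → (φ(5),φ(6)) = (3,6) ∈ E(G2) ✓
  (5,8) → (φ(5),φ(8)) = (3,7) ∈ E(G2) ✓
  (6,8) → (φ(6),φ(8)) = (6,7) ∈ E(G2) ✓
  (8,9) → (φ(8),φ(9)) = (0,7) ∈ E(G2) ✓
All 25 edges of G1 map to edges of G2, and |E(G1)| = |E(G2)| = 25, so φ is a bijection on edges as well as vertices. Hence G1 ≅ G2.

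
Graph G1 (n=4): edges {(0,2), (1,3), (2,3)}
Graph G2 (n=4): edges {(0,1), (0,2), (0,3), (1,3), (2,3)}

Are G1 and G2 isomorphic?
No, not isomorphic

The graphs are NOT isomorphic.

Counting triangles (3-cliques): G1 has 0, G2 has 2.
Triangle count is an isomorphism invariant, so differing triangle counts rule out isomorphism.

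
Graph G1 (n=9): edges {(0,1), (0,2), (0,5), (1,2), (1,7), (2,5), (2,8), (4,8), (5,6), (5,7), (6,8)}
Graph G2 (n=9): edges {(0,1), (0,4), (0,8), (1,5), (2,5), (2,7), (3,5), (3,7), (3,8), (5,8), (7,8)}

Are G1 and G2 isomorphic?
Yes, isomorphic

The graphs are isomorphic.
One valid mapping φ: V(G1) → V(G2): 0→3, 1→7, 2→8, 3→6, 4→4, 5→5, 6→1, 7→2, 8→0

Verify φ preserves adjacency — for each edge of G1, its image is an edge of G2:
  (0,1) → (φ(0),φ(1)) = (3,7) ∈ E(G2) ✓
  (0,2) → (φ(0),φ(2)) = (3,8) ∈ E(G2) ✓
  (0,5) → (φ(0),φ(5)) = (3,5) ∈ E(G2) ✓
  (1,2) → (φ(1),φ(2)) = (7,8) ∈ E(G2) ✓
  (1,7) → (φ(1),φ(7)) = (2,7) ∈ E(G2) ✓
  (2,5) → (φ(2),φ(5)) = (5,8) ∈ E(G2) ✓
  (2,8) → (φ(2),φ(8)) = (0,8) ∈ E(G2) ✓
  (4,8) → (φ(4),φ(8)) = (0,4) ∈ E(G2) ✓
  (5,6) → (φ(5),φ(6)) = (1,5) ∈ E(G2) ✓
  (5,7) → (φ(5),φ(7)) = (2,5) ∈ E(G2) ✓
  (6,8) → (φ(6),φ(8)) = (0,1) ∈ E(G2) ✓
All 11 edges of G1 map to edges of G2, and |E(G1)| = |E(G2)| = 11, so φ is a bijection on edges as well as vertices. Hence G1 ≅ G2.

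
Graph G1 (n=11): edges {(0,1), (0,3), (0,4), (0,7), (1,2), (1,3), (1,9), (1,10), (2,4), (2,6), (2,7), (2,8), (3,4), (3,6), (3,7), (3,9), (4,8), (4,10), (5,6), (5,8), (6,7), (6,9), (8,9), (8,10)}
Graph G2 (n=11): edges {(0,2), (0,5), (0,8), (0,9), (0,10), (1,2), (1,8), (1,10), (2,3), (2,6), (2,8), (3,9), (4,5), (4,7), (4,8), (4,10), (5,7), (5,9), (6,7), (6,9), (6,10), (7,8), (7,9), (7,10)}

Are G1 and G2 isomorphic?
Yes, isomorphic

The graphs are isomorphic.
One valid mapping φ: V(G1) → V(G2): 0→4, 1→10, 2→0, 3→7, 4→8, 5→3, 6→9, 7→5, 8→2, 9→6, 10→1

Verify φ preserves adjacency — for each edge of G1, its image is an edge of G2:
  (0,1) → (φ(0),φ(1)) = (4,10) ∈ E(G2) ✓
  (0,3) → (φ(0),φ(3)) = (4,7) ∈ E(G2) ✓
  (0,4) → (φ(0),φ(4)) = (4,8) ∈ E(G2) ✓
  (0,7) → (φ(0),φ(7)) = (4,5) ∈ E(G2) ✓
  (1,2) → (φ(1),φ(2)) = (0,10) ∈ E(G2) ✓
  (1,3) → (φ(1),φ(3)) = (7,10) ∈ E(G2) ✓
  (1,9) → (φ(1),φ(9)) = (6,10) ∈ E(G2) ✓
  (1,10) → (φ(1),φ(10)) = (1,10) ∈ E(G2) ✓
  (2,4) → (φ(2),φ(4)) = (0,8) ∈ E(G2) ✓
  (2,6) → (φ(2),φ(6)) = (0,9) ∈ E(G2) ✓
  (2,7) → (φ(2),φ(7)) = (0,5) ∈ E(G2) ✓
  (2,8) → (φ(2),φ(8)) = (0,2) ∈ E(G2) ✓
  (3,4) → (φ(3),φ(4)) = (7,8) ∈ E(G2) ✓
  (3,6) → (φ(3),φ(6)) = (7,9) ∈ E(G2) ✓
  (3,7) → (φ(3),φ(7)) = (5,7) ∈ E(G2) ✓
  (3,9) → (φ(3),φ(9)) = (6,7) ∈ E(G2) ✓
  (4,8) → (φ(4),φ(8)) = (2,8) ∈ E(G2) ✓
  (4,10) → (φ(4),φ(10)) = (1,8) ∈ E(G2) ✓
  (5,6) → (φ(5),φ(6)) = (3,9) ∈ E(G2) ✓
  (5,8) → (φ(5),φ(8)) = (2,3) ∈ E(G2) ✓
  (6,7) → (φ(6),φ(7)) = (5,9) ∈ E(G2) ✓
  (6,9) → (φ(6),φ(9)) = (6,9) ∈ E(G2) ✓
  (8,9) → (φ(8),φ(9)) = (2,6) ∈ E(G2) ✓
  (8,10) → (φ(8),φ(10)) = (1,2) ∈ E(G2) ✓
All 24 edges of G1 map to edges of G2, and |E(G1)| = |E(G2)| = 24, so φ is a bijection on edges as well as vertices. Hence G1 ≅ G2.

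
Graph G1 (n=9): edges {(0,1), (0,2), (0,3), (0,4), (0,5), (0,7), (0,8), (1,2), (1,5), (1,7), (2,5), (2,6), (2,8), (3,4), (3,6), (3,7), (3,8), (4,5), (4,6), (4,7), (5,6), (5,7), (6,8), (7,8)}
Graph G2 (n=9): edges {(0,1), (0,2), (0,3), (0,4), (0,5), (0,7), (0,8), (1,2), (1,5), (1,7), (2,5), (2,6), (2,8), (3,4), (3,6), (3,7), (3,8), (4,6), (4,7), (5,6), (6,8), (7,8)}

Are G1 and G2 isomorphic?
No, not isomorphic

The graphs are NOT isomorphic.

Counting edges: G1 has 24 edge(s); G2 has 22 edge(s).
Edge count is an isomorphism invariant (a bijection on vertices induces a bijection on edges), so differing edge counts rule out isomorphism.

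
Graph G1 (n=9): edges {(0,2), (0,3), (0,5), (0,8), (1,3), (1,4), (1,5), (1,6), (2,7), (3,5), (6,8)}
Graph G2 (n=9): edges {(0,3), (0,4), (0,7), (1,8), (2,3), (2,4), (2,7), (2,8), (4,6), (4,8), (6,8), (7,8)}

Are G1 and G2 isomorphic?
No, not isomorphic

The graphs are NOT isomorphic.

Connected components of G1: 1 component(s) with vertex sets [[0, 1, 2, 3, 4, 5, 6, 7, 8]], sizes [9].
Connected components of G2: 2 component(s) with vertex sets [[5], [0, 1, 2, 3, 4, 6, 7, 8]], sizes [1, 8].
The number of connected components (and the multiset of component sizes) is an isomorphism invariant — an isomorphism maps each component of G1 bijectively onto a component of G2. Since G1 has 1 component(s) and G2 has 2, they cannot be isomorphic.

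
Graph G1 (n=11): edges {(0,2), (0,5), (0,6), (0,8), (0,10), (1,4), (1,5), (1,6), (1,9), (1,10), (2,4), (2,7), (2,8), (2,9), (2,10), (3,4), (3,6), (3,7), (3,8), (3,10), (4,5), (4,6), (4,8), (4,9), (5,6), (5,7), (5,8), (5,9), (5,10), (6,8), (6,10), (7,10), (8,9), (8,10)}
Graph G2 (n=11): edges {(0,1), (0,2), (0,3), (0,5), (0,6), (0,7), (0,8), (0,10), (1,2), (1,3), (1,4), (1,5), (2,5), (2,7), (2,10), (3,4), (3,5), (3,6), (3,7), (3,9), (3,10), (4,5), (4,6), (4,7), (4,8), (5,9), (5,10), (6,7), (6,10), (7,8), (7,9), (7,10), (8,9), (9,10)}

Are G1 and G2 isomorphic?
Yes, isomorphic

The graphs are isomorphic.
One valid mapping φ: V(G1) → V(G2): 0→6, 1→2, 2→4, 3→9, 4→5, 5→0, 6→10, 7→8, 8→3, 9→1, 10→7

Verify φ preserves adjacency — for each edge of G1, its image is an edge of G2:
  (0,2) → (φ(0),φ(2)) = (4,6) ∈ E(G2) ✓
  (0,5) → (φ(0),φ(5)) = (0,6) ∈ E(G2) ✓
  (0,6) → (φ(0),φ(6)) = (6,10) ∈ E(G2) ✓
  (0,8) → (φ(0),φ(8)) = (3,6) ∈ E(G2) ✓
  (0,10) → (φ(0),φ(10)) = (6,7) ∈ E(G2) ✓
  (1,4) → (φ(1),φ(4)) = (2,5) ∈ E(G2) ✓
  (1,5) → (φ(1),φ(5)) = (0,2) ∈ E(G2) ✓
  (1,6) → (φ(1),φ(6)) = (2,10) ∈ E(G2) ✓
  (1,9) → (φ(1),φ(9)) = (1,2) ∈ E(G2) ✓
  (1,10) → (φ(1),φ(10)) = (2,7) ∈ E(G2) ✓
  (2,4) → (φ(2),φ(4)) = (4,5) ∈ E(G2) ✓
  (2,7) → (φ(2),φ(7)) = (4,8) ∈ E(G2) ✓
  (2,8) → (φ(2),φ(8)) = (3,4) ∈ E(G2) ✓
  (2,9) → (φ(2),φ(9)) = (1,4) ∈ E(G2) ✓
  (2,10) → (φ(2),φ(10)) = (4,7) ∈ E(G2) ✓
  (3,4) → (φ(3),φ(4)) = (5,9) ∈ E(G2) ✓
  (3,6) → (φ(3),φ(6)) = (9,10) ∈ E(G2) ✓
  (3,7) → (φ(3),φ(7)) = (8,9) ∈ E(G2) ✓
  (3,8) → (φ(3),φ(8)) = (3,9) ∈ E(G2) ✓
  (3,10) → (φ(3),φ(10)) = (7,9) ∈ E(G2) ✓
  (4,5) → (φ(4),φ(5)) = (0,5) ∈ E(G2) ✓
  (4,6) → (φ(4),φ(6)) = (5,10) ∈ E(G2) ✓
  (4,8) → (φ(4),φ(8)) = (3,5) ∈ E(G2) ✓
  (4,9) → (φ(4),φ(9)) = (1,5) ∈ E(G2) ✓
  (5,6) → (φ(5),φ(6)) = (0,10) ∈ E(G2) ✓
  (5,7) → (φ(5),φ(7)) = (0,8) ∈ E(G2) ✓
  (5,8) → (φ(5),φ(8)) = (0,3) ∈ E(G2) ✓
  (5,9) → (φ(5),φ(9)) = (0,1) ∈ E(G2) ✓
  (5,10) → (φ(5),φ(10)) = (0,7) ∈ E(G2) ✓
  (6,8) → (φ(6),φ(8)) = (3,10) ∈ E(G2) ✓
  (6,10) → (φ(6),φ(10)) = (7,10) ∈ E(G2) ✓
  (7,10) → (φ(7),φ(10)) = (7,8) ∈ E(G2) ✓
  (8,9) → (φ(8),φ(9)) = (1,3) ∈ E(G2) ✓
  (8,10) → (φ(8),φ(10)) = (3,7) ∈ E(G2) ✓
All 34 edges of G1 map to edges of G2, and |E(G1)| = |E(G2)| = 34, so φ is a bijection on edges as well as vertices. Hence G1 ≅ G2.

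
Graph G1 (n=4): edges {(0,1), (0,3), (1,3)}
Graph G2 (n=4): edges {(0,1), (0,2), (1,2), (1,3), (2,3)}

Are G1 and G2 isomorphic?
No, not isomorphic

The graphs are NOT isomorphic.

Degrees in G1: deg(0)=2, deg(1)=2, deg(2)=0, deg(3)=2.
Sorted degree sequence of G1: [2, 2, 2, 0].
Degrees in G2: deg(0)=2, deg(1)=3, deg(2)=3, deg(3)=2.
Sorted degree sequence of G2: [3, 3, 2, 2].
The (sorted) degree sequence is an isomorphism invariant, so since G1 and G2 have different degree sequences they cannot be isomorphic.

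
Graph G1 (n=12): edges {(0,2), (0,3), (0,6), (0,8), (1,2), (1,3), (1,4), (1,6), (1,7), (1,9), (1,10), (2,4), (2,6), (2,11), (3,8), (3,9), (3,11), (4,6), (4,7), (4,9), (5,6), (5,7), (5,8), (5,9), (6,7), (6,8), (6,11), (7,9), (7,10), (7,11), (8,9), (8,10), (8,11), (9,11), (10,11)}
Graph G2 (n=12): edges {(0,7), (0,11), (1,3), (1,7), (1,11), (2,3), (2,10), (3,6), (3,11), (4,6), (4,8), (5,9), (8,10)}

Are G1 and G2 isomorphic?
No, not isomorphic

The graphs are NOT isomorphic.

Connected components of G1: 1 component(s) with vertex sets [[0, 1, 2, 3, 4, 5, 6, 7, 8, 9, 10, 11]], sizes [12].
Connected components of G2: 2 component(s) with vertex sets [[5, 9], [0, 1, 2, 3, 4, 6, 7, 8, 10, 11]], sizes [2, 10].
The number of connected components (and the multiset of component sizes) is an isomorphism invariant — an isomorphism maps each component of G1 bijectively onto a component of G2. Since G1 has 1 component(s) and G2 has 2, they cannot be isomorphic.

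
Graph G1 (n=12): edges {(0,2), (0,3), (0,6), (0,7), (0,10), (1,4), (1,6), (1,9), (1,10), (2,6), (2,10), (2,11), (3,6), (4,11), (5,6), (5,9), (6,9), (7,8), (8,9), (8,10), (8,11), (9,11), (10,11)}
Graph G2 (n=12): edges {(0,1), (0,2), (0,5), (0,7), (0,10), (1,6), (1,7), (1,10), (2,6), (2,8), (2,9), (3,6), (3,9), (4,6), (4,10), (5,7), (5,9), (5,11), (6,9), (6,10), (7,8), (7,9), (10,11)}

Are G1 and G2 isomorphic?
Yes, isomorphic

The graphs are isomorphic.
One valid mapping φ: V(G1) → V(G2): 0→10, 1→2, 2→1, 3→4, 4→8, 5→3, 6→6, 7→11, 8→5, 9→9, 10→0, 11→7

Verify φ preserves adjacency — for each edge of G1, its image is an edge of G2:
  (0,2) → (φ(0),φ(2)) = (1,10) ∈ E(G2) ✓
  (0,3) → (φ(0),φ(3)) = (4,10) ∈ E(G2) ✓
  (0,6) → (φ(0),φ(6)) = (6,10) ∈ E(G2) ✓
  (0,7) → (φ(0),φ(7)) = (10,11) ∈ E(G2) ✓
  (0,10) → (φ(0),φ(10)) = (0,10) ∈ E(G2) ✓
  (1,4) → (φ(1),φ(4)) = (2,8) ∈ E(G2) ✓
  (1,6) → (φ(1),φ(6)) = (2,6) ∈ E(G2) ✓
  (1,9) → (φ(1),φ(9)) = (2,9) ∈ E(G2) ✓
  (1,10) → (φ(1),φ(10)) = (0,2) ∈ E(G2) ✓
  (2,6) → (φ(2),φ(6)) = (1,6) ∈ E(G2) ✓
  (2,10) → (φ(2),φ(10)) = (0,1) ∈ E(G2) ✓
  (2,11) → (φ(2),φ(11)) = (1,7) ∈ E(G2) ✓
  (3,6) → (φ(3),φ(6)) = (4,6) ∈ E(G2) ✓
  (4,11) → (φ(4),φ(11)) = (7,8) ∈ E(G2) ✓
  (5,6) → (φ(5),φ(6)) = (3,6) ∈ E(G2) ✓
  (5,9) → (φ(5),φ(9)) = (3,9) ∈ E(G2) ✓
  (6,9) → (φ(6),φ(9)) = (6,9) ∈ E(G2) ✓
  (7,8) → (φ(7),φ(8)) = (5,11) ∈ E(G2) ✓
  (8,9) → (φ(8),φ(9)) = (5,9) ∈ E(G2) ✓
  (8,10) → (φ(8),φ(10)) = (0,5) ∈ E(G2) ✓
  (8,11) → (φ(8),φ(11)) = (5,7) ∈ E(G2) ✓
  (9,11) → (φ(9),φ(11)) = (7,9) ∈ E(G2) ✓
  (10,11) → (φ(10),φ(11)) = (0,7) ∈ E(G2) ✓
All 23 edges of G1 map to edges of G2, and |E(G1)| = |E(G2)| = 23, so φ is a bijection on edges as well as vertices. Hence G1 ≅ G2.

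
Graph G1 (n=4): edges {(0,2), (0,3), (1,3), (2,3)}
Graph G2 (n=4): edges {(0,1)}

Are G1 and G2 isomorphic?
No, not isomorphic

The graphs are NOT isomorphic.

Counting triangles (3-cliques): G1 has 1, G2 has 0.
Triangle count is an isomorphism invariant, so differing triangle counts rule out isomorphism.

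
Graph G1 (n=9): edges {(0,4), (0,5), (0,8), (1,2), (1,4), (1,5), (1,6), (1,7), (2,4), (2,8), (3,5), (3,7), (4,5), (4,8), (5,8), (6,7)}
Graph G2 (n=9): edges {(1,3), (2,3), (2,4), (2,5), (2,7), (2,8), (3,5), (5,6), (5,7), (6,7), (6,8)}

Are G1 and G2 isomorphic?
No, not isomorphic

The graphs are NOT isomorphic.

Connected components of G1: 1 component(s) with vertex sets [[0, 1, 2, 3, 4, 5, 6, 7, 8]], sizes [9].
Connected components of G2: 2 component(s) with vertex sets [[0], [1, 2, 3, 4, 5, 6, 7, 8]], sizes [1, 8].
The number of connected components (and the multiset of component sizes) is an isomorphism invariant — an isomorphism maps each component of G1 bijectively onto a component of G2. Since G1 has 1 component(s) and G2 has 2, they cannot be isomorphic.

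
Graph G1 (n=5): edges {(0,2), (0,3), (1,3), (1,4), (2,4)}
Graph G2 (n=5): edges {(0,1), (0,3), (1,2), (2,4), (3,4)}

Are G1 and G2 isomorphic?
Yes, isomorphic

The graphs are isomorphic.
One valid mapping φ: V(G1) → V(G2): 0→1, 1→3, 2→2, 3→0, 4→4

Verify φ preserves adjacency — for each edge of G1, its image is an edge of G2:
  (0,2) → (φ(0),φ(2)) = (1,2) ∈ E(G2) ✓
  (0,3) → (φ(0),φ(3)) = (0,1) ∈ E(G2) ✓
  (1,3) → (φ(1),φ(3)) = (0,3) ∈ E(G2) ✓
  (1,4) → (φ(1),φ(4)) = (3,4) ∈ E(G2) ✓
  (2,4) → (φ(2),φ(4)) = (2,4) ∈ E(G2) ✓
All 5 edges of G1 map to edges of G2, and |E(G1)| = |E(G2)| = 5, so φ is a bijection on edges as well as vertices. Hence G1 ≅ G2.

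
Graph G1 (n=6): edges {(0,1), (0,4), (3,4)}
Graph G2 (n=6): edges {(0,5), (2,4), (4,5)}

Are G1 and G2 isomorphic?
Yes, isomorphic

The graphs are isomorphic.
One valid mapping φ: V(G1) → V(G2): 0→5, 1→0, 2→1, 3→2, 4→4, 5→3

Verify φ preserves adjacency — for each edge of G1, its image is an edge of G2:
  (0,1) → (φ(0),φ(1)) = (0,5) ∈ E(G2) ✓
  (0,4) → (φ(0),φ(4)) = (4,5) ∈ E(G2) ✓
  (3,4) → (φ(3),φ(4)) = (2,4) ∈ E(G2) ✓
All 3 edges of G1 map to edges of G2, and |E(G1)| = |E(G2)| = 3, so φ is a bijection on edges as well as vertices. Hence G1 ≅ G2.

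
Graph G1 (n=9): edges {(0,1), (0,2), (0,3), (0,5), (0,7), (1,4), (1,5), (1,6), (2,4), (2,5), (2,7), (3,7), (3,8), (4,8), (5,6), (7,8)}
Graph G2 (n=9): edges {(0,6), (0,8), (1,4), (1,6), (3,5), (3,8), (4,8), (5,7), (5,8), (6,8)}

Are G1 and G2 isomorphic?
No, not isomorphic

The graphs are NOT isomorphic.

Connected components of G1: 1 component(s) with vertex sets [[0, 1, 2, 3, 4, 5, 6, 7, 8]], sizes [9].
Connected components of G2: 2 component(s) with vertex sets [[2], [0, 1, 3, 4, 5, 6, 7, 8]], sizes [1, 8].
The number of connected components (and the multiset of component sizes) is an isomorphism invariant — an isomorphism maps each component of G1 bijectively onto a component of G2. Since G1 has 1 component(s) and G2 has 2, they cannot be isomorphic.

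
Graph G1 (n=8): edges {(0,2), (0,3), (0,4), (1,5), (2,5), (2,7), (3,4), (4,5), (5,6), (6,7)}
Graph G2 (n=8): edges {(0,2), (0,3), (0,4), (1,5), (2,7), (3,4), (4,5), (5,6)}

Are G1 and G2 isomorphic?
No, not isomorphic

The graphs are NOT isomorphic.

Counting edges: G1 has 10 edge(s); G2 has 8 edge(s).
Edge count is an isomorphism invariant (a bijection on vertices induces a bijection on edges), so differing edge counts rule out isomorphism.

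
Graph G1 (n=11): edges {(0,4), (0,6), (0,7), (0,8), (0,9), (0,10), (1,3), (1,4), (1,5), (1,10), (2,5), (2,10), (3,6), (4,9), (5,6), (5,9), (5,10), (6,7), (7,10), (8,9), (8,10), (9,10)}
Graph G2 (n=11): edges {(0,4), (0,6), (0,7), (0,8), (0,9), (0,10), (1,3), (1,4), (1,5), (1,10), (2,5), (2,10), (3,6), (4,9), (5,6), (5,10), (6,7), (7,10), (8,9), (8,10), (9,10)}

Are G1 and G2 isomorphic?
No, not isomorphic

The graphs are NOT isomorphic.

Counting edges: G1 has 22 edge(s); G2 has 21 edge(s).
Edge count is an isomorphism invariant (a bijection on vertices induces a bijection on edges), so differing edge counts rule out isomorphism.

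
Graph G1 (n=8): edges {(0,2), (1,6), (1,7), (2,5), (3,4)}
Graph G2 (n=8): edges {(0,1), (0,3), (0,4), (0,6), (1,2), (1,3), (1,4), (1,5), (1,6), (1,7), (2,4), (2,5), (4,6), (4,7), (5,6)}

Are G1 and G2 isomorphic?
No, not isomorphic

The graphs are NOT isomorphic.

Connected components of G1: 3 component(s) with vertex sets [[3, 4], [0, 2, 5], [1, 6, 7]], sizes [2, 3, 3].
Connected components of G2: 1 component(s) with vertex sets [[0, 1, 2, 3, 4, 5, 6, 7]], sizes [8].
The number of connected components (and the multiset of component sizes) is an isomorphism invariant — an isomorphism maps each component of G1 bijectively onto a component of G2. Since G1 has 3 component(s) and G2 has 1, they cannot be isomorphic.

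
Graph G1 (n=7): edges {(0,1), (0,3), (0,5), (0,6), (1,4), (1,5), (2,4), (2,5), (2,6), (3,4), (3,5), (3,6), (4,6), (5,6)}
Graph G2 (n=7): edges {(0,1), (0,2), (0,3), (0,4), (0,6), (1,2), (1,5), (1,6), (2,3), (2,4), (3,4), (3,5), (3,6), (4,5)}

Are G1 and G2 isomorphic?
Yes, isomorphic

The graphs are isomorphic.
One valid mapping φ: V(G1) → V(G2): 0→4, 1→5, 2→6, 3→2, 4→1, 5→3, 6→0

Verify φ preserves adjacency — for each edge of G1, its image is an edge of G2:
  (0,1) → (φ(0),φ(1)) = (4,5) ∈ E(G2) ✓
  (0,3) → (φ(0),φ(3)) = (2,4) ∈ E(G2) ✓
  (0,5) → (φ(0),φ(5)) = (3,4) ∈ E(G2) ✓
  (0,6) → (φ(0),φ(6)) = (0,4) ∈ E(G2) ✓
  (1,4) → (φ(1),φ(4)) = (1,5) ∈ E(G2) ✓
  (1,5) → (φ(1),φ(5)) = (3,5) ∈ E(G2) ✓
  (2,4) → (φ(2),φ(4)) = (1,6) ∈ E(G2) ✓
  (2,5) → (φ(2),φ(5)) = (3,6) ∈ E(G2) ✓
  (2,6) → (φ(2),φ(6)) = (0,6) ∈ E(G2) ✓
  (3,4) → (φ(3),φ(4)) = (1,2) ∈ E(G2) ✓
  (3,5) → (φ(3),φ(5)) = (2,3) ∈ E(G2) ✓
  (3,6) → (φ(3),φ(6)) = (0,2) ∈ E(G2) ✓
  (4,6) → (φ(4),φ(6)) = (0,1) ∈ E(G2) ✓
  (5,6) → (φ(5),φ(6)) = (0,3) ∈ E(G2) ✓
All 14 edges of G1 map to edges of G2, and |E(G1)| = |E(G2)| = 14, so φ is a bijection on edges as well as vertices. Hence G1 ≅ G2.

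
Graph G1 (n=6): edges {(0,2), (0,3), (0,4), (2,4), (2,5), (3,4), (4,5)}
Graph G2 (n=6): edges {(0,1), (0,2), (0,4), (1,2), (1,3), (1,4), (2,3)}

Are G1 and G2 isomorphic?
Yes, isomorphic

The graphs are isomorphic.
One valid mapping φ: V(G1) → V(G2): 0→2, 1→5, 2→0, 3→3, 4→1, 5→4

Verify φ preserves adjacency — for each edge of G1, its image is an edge of G2:
  (0,2) → (φ(0),φ(2)) = (0,2) ∈ E(G2) ✓
  (0,3) → (φ(0),φ(3)) = (2,3) ∈ E(G2) ✓
  (0,4) → (φ(0),φ(4)) = (1,2) ∈ E(G2) ✓
  (2,4) → (φ(2),φ(4)) = (0,1) ∈ E(G2) ✓
  (2,5) → (φ(2),φ(5)) = (0,4) ∈ E(G2) ✓
  (3,4) → (φ(3),φ(4)) = (1,3) ∈ E(G2) ✓
  (4,5) → (φ(4),φ(5)) = (1,4) ∈ E(G2) ✓
All 7 edges of G1 map to edges of G2, and |E(G1)| = |E(G2)| = 7, so φ is a bijection on edges as well as vertices. Hence G1 ≅ G2.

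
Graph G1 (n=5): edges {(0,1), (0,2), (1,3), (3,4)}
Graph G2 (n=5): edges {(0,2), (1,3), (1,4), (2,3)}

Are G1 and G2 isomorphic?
Yes, isomorphic

The graphs are isomorphic.
One valid mapping φ: V(G1) → V(G2): 0→1, 1→3, 2→4, 3→2, 4→0

Verify φ preserves adjacency — for each edge of G1, its image is an edge of G2:
  (0,1) → (φ(0),φ(1)) = (1,3) ∈ E(G2) ✓
  (0,2) → (φ(0),φ(2)) = (1,4) ∈ E(G2) ✓
  (1,3) → (φ(1),φ(3)) = (2,3) ∈ E(G2) ✓
  (3,4) → (φ(3),φ(4)) = (0,2) ∈ E(G2) ✓
All 4 edges of G1 map to edges of G2, and |E(G1)| = |E(G2)| = 4, so φ is a bijection on edges as well as vertices. Hence G1 ≅ G2.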